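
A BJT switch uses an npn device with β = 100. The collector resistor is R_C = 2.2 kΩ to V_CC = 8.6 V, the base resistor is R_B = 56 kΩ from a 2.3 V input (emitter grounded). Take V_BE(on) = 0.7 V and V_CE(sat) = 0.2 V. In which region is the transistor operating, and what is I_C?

active; I_C ≈ 2.9 mA

Assume active. Base-emitter loop: I_B = (V_BB − V_BE)/R_B = (2.3 − 0.7)/56 = 0.0286 mA.
I_C = β·I_B = 100×0.0286 = 2.86 mA.
V_CE = V_CC − I_C·R_C = 8.6 − 2.86×2.2 = 2.31 V > V_CE(sat), so the active-region assumption holds.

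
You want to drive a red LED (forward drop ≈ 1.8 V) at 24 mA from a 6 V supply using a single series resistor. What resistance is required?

The resistor drops V_S − V_D = 6 − 1.8 = 4.2 V at 24 mA.
R = 4.2 V / 24 mA = 0.175 kΩ.

R ≈ 0.18 kΩ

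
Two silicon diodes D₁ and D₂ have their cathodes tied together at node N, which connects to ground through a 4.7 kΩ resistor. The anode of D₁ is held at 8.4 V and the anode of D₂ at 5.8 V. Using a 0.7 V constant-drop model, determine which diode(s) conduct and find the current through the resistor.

Only D₁ conducts; I_R ≈ 1.6 mA

Assume both conduct. Then node N would need to be at both 8.4−0.7 = 7.7 V and 5.8−0.7 = 5.1 V, which is impossible.
Assume only D₁ conducts: V_N = 8.4 − 0.7 = 7.7 V, so I_R = 7.7/4.7 = 1.64 mA.
Check D₂: its anode-to-cathode voltage is 5.8 − 7.7 = -1.9 V < 0.7 V, so it is off. The assumption is consistent.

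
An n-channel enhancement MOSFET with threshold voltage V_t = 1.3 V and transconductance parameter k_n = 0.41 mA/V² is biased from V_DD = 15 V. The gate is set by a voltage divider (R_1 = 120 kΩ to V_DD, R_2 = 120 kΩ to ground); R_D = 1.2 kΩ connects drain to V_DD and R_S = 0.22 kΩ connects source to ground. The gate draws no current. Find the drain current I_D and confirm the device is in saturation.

V_G = V_DD·R_2/(R_1+R_2) = 15×120/240 = 7.5 V.
Assume saturation: I_D = (k_n/2)(V_GS − V_t)² with V_GS = V_G − I_D·R_S = 7.5 − 0.22·I_D.
Substituting gives 0.00992·I_D² − 1.56·I_D + 7.88 = 0, with roots I_D = 5.23 or 152 mA.
The root I_D = 152 mA gives V_GS = -25.9 V ≤ V_t, so take I_D = 5.23 mA.
Then V_GS = 6.35 V and V_DS = V_DD − I_D(R_D+R_S) = 15 − 5.23×1.42 = 7.58 V.
Saturation requires V_DS ≥ V_GS − V_t = 5.05 V; 7.58 ≥ 5.05 ✓.

I_D ≈ 5.2 mA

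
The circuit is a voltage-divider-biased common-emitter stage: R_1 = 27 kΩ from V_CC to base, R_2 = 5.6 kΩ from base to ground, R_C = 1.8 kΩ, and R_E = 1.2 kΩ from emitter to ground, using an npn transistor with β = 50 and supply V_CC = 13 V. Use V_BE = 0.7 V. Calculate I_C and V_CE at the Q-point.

I_C ≈ 1.2 mA, V_CE ≈ 9.5 V

Thevenize the base divider: V_Th = V_CC·R_2/(R_1+R_2) = 13×5.6/32.6 = 2.23 V, R_Th = R_1‖R_2 = 4.64 kΩ.
Base-emitter loop: V_Th = I_B·R_Th + V_BE + (β+1)I_B·R_E, so I_B = (2.23 − 0.7) / (4.64 + 51×1.2) = 0.0233 mA.
I_C = β·I_B = 50×0.0233 = 1.16 mA, and I_E = (β+1)I_B = 1.19 mA.
V_CE = V_CC − I_C·R_C − I_E·R_E = 13 − 1.16×1.8 − 1.19×1.2 = 9.48 V.
V_CE = 9.48 V > 0.2 V confirms active-region operation.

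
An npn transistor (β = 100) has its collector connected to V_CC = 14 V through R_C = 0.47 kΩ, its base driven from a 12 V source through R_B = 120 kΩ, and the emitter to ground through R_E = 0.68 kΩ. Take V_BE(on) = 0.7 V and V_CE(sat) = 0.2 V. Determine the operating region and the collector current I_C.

Assume active. Base-emitter loop: I_B = (V_BB − V_BE)/(R_B + (β+1)R_E) = (12 − 0.7)/(120 + 101×0.68) = 0.0599 mA.
I_C = β·I_B = 100×0.0599 = 5.99 mA.
V_CE = V_CC − I_C·R_C − I_E·R_E = 14 − 5.99×0.47 − 6.05×0.68 = 7.07 V > V_CE(sat), so the active-region assumption holds.

active; I_C ≈ 6 mA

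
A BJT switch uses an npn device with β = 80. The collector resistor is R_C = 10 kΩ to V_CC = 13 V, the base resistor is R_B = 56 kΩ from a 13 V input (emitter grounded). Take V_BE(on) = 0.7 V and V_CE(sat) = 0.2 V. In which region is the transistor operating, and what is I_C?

saturation; I_C ≈ 1.3 mA

Assume active: I_B = (13 − 0.7)/56 = 0.22 mA, giving I_C = β·I_B = 17.6 mA.
But then V_CE = 13 − 17.6×10 = -163 V < V_CE(sat) = 0.2 V — impossible in the active region.
So the transistor is saturated. With V_CE = 0.2 V, I_C = (V_CC − 0.2)/R_C = 12.8/10 = 1.28 mA.
Check: β·I_B = 17.6 mA > I_C = 1.28 mA, confirming saturation.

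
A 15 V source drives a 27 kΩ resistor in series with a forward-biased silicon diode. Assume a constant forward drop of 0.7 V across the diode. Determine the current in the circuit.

I ≈ 0.53 mA

KVL around the loop: 15 = V_D + I·R = 0.7 + I × 27 kΩ.
So I = (15 − 0.7) / 27 kΩ = 14.3 / 27 = 0.53 mA.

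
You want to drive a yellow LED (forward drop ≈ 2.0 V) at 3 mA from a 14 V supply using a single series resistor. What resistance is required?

R ≈ 4 kΩ

The resistor drops V_S − V_D = 14 − 2.0 = 12 V at 3 mA.
R = 12 V / 3 mA = 4 kΩ.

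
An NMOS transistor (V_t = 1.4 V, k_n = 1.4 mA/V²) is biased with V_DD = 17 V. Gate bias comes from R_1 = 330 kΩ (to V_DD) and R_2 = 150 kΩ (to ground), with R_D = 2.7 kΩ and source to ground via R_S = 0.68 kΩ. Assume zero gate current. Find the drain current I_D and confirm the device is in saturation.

I_D ≈ 2.8 mA

V_G = V_DD·R_2/(R_1+R_2) = 17×150/480 = 5.31 V.
Assume saturation: I_D = (k_n/2)(V_GS − V_t)² with V_GS = V_G − I_D·R_S = 5.31 − 0.68·I_D.
Substituting gives 0.324·I_D² − 4.72·I_D + 10.7 = 0, with roots I_D = 2.81 or 11.8 mA.
The root I_D = 11.8 mA gives V_GS = -2.7 V ≤ V_t, so take I_D = 2.81 mA.
Then V_GS = 3.4 V and V_DS = V_DD − I_D(R_D+R_S) = 17 − 2.81×3.38 = 7.51 V.
Saturation requires V_DS ≥ V_GS − V_t = 2 V; 7.51 ≥ 2 ✓.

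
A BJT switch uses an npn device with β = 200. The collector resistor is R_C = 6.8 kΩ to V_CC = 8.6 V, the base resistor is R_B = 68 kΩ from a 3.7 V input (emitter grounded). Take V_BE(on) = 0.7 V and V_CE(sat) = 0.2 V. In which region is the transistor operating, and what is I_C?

saturation; I_C ≈ 1.2 mA

Assume active: I_B = (3.7 − 0.7)/68 = 0.0441 mA, giving I_C = β·I_B = 8.82 mA.
But then V_CE = 8.6 − 8.82×6.8 = -51.4 V < V_CE(sat) = 0.2 V — impossible in the active region.
So the transistor is saturated. With V_CE = 0.2 V, I_C = (V_CC − 0.2)/R_C = 8.4/6.8 = 1.24 mA.
Check: β·I_B = 8.82 mA > I_C = 1.24 mA, confirming saturation.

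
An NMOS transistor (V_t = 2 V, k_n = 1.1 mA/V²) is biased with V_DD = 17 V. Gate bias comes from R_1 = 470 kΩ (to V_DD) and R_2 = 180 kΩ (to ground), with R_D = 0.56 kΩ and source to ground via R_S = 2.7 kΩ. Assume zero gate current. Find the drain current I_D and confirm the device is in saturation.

V_G = V_DD·R_2/(R_1+R_2) = 17×180/650 = 4.71 V.
Assume saturation: I_D = (k_n/2)(V_GS − V_t)² with V_GS = V_G − I_D·R_S = 4.71 − 2.7·I_D.
Substituting gives 4.01·I_D² − 9.04·I_D + 4.03 = 0, with roots I_D = 0.612 or 1.64 mA.
The root I_D = 1.64 mA gives V_GS = 0.272 V ≤ V_t, so take I_D = 0.612 mA.
Then V_GS = 3.05 V and V_DS = V_DD − I_D(R_D+R_S) = 17 − 0.612×3.26 = 15 V.
Saturation requires V_DS ≥ V_GS − V_t = 1.05 V; 15 ≥ 1.05 ✓.

I_D ≈ 0.61 mA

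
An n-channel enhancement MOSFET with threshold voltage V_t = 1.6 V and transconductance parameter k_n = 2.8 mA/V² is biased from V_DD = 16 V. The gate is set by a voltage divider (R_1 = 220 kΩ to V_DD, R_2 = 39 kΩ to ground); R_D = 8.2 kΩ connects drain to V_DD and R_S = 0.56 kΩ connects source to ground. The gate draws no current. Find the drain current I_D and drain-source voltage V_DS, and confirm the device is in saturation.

V_G = V_DD·R_2/(R_1+R_2) = 16×39/259 = 2.41 V.
Assume saturation: I_D = (k_n/2)(V_GS − V_t)² with V_GS = V_G − I_D·R_S = 2.41 − 0.56·I_D.
Substituting gives 0.439·I_D² − 2.27·I_D + 0.917 = 0, with roots I_D = 0.442 or 4.73 mA.
The root I_D = 4.73 mA gives V_GS = -0.237 V ≤ V_t, so take I_D = 0.442 mA.
Then V_GS = 2.16 V and V_DS = V_DD − I_D(R_D+R_S) = 16 − 0.442×8.76 = 12.1 V.
Saturation requires V_DS ≥ V_GS − V_t = 0.562 V; 12.1 ≥ 0.562 ✓.

I_D ≈ 0.44 mA, V_DS ≈ 12 V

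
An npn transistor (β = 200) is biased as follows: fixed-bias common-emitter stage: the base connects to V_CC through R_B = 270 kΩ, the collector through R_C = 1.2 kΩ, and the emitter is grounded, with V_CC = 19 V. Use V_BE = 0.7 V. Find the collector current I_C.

Base loop: V_CC = I_B·R_B + V_BE, so I_B = (19 − 0.7)/270 kΩ = 0.0678 mA.
In the active region I_C = β·I_B = 200 × 0.0678 = 13.6 mA.
Collector loop: V_CE = V_CC − I_C·R_C = 19 − 13.6×1.2 = 2.73 V.
Since V_CE = 2.73 V > V_CE(sat) ≈ 0.2 V, the transistor is in the active region as assumed.

I_C ≈ 14 mA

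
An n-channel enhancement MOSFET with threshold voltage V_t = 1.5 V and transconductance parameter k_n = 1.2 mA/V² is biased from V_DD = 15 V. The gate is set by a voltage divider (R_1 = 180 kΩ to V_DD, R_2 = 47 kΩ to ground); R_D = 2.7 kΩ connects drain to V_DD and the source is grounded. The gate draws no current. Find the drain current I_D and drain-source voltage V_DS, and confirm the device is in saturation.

I_D ≈ 1.5 mA, V_DS ≈ 11 V

V_G = V_DD·R_2/(R_1+R_2) = 15×47/227 = 3.11 V. With the source grounded, V_GS = V_G = 3.11 V.
Assume saturation: I_D = (k_n/2)(V_GS − V_t)² = (1.2/2)×(3.11 − 1.5)² = 0.6×1.61² = 1.55 mA.
V_DS = V_DD − I_D·R_D = 15 − 1.55×2.7 = 10.8 V.
Saturation requires V_DS ≥ V_GS − V_t = 1.61 V; 10.8 ≥ 1.61 ✓.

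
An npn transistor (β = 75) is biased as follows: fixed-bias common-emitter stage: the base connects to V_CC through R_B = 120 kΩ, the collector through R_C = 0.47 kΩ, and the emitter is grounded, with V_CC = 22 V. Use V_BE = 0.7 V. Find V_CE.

Base loop: V_CC = I_B·R_B + V_BE, so I_B = (22 − 0.7)/120 kΩ = 0.178 mA.
In the active region I_C = β·I_B = 75 × 0.178 = 13.3 mA.
Collector loop: V_CE = V_CC − I_C·R_C = 22 − 13.3×0.47 = 15.7 V.
Since V_CE = 15.7 V > V_CE(sat) ≈ 0.2 V, the transistor is in the active region as assumed.

V_CE ≈ 16 V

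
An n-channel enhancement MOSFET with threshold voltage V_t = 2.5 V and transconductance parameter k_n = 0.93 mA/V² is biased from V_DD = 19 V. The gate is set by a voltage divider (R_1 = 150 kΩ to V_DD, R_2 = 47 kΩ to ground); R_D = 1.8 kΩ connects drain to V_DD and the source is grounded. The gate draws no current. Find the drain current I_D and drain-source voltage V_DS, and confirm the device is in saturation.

I_D ≈ 1.9 mA, V_DS ≈ 16 V

V_G = V_DD·R_2/(R_1+R_2) = 19×47/197 = 4.53 V. With the source grounded, V_GS = V_G = 4.53 V.
Assume saturation: I_D = (k_n/2)(V_GS − V_t)² = (0.93/2)×(4.53 − 2.5)² = 0.465×2.03² = 1.92 mA.
V_DS = V_DD − I_D·R_D = 19 − 1.92×1.8 = 15.5 V.
Saturation requires V_DS ≥ V_GS − V_t = 2.03 V; 15.5 ≥ 2.03 ✓.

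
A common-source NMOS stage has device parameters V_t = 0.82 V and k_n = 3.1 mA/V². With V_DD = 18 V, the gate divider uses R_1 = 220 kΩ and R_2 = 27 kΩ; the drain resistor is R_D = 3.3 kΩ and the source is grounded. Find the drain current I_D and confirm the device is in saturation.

V_G = V_DD·R_2/(R_1+R_2) = 18×27/247 = 1.97 V. With the source grounded, V_GS = V_G = 1.97 V.
Assume saturation: I_D = (k_n/2)(V_GS − V_t)² = (3.1/2)×(1.97 − 0.82)² = 1.55×1.15² = 2.04 mA.
V_DS = V_DD − I_D·R_D = 18 − 2.04×3.3 = 11.3 V.
Saturation requires V_DS ≥ V_GS − V_t = 1.15 V; 11.3 ≥ 1.15 ✓.

I_D ≈ 2 mA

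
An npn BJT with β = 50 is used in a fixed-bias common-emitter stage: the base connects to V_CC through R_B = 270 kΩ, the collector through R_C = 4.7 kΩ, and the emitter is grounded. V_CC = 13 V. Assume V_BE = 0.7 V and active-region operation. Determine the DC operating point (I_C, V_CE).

Base loop: V_CC = I_B·R_B + V_BE, so I_B = (13 − 0.7)/270 kΩ = 0.0456 mA.
In the active region I_C = β·I_B = 50 × 0.0456 = 2.28 mA.
Collector loop: V_CE = V_CC − I_C·R_C = 13 − 2.28×4.7 = 2.29 V.
Since V_CE = 2.29 V > V_CE(sat) ≈ 0.2 V, the transistor is in the active region as assumed.

I_C ≈ 2.3 mA, V_CE ≈ 2.3 V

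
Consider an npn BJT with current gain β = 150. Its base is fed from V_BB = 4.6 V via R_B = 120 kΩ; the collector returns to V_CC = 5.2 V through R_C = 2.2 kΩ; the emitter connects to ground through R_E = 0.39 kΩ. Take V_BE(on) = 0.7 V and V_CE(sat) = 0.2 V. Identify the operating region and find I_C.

saturation; I_C ≈ 1.9 mA

Assume active: I_B = (4.6 − 0.7)/(120 + 151×0.39) = 0.0218 mA, I_C = β·I_B = 3.27 mA.
Then V_CE = 5.2 − 3.27×2.2 − 3.29×0.39 = -3.28 V < 0.2 V — the active assumption fails.
Re-solve with V_CE = 0.2 V. KCL at the emitter: V_E/R_E = (V_BB−0.7−V_E)/R_B + (V_CC−0.2−V_E)/R_C, giving V_E = 0.762 V.
I_C = (V_CC − 0.2 − V_E)/R_C = (5 − 0.762)/2.2 = 1.93 mA.
Check: I_B = (3.9 − 0.762)/120 = 0.0262 mA, and β·I_B = 3.92 mA > I_C, confirming saturation.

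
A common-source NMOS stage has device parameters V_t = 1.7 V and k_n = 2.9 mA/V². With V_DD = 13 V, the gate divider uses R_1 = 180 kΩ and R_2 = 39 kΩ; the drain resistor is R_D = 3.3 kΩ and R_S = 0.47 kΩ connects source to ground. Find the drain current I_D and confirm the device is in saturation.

V_G = V_DD·R_2/(R_1+R_2) = 13×39/219 = 2.32 V.
Assume saturation: I_D = (k_n/2)(V_GS − V_t)² with V_GS = V_G − I_D·R_S = 2.32 − 0.47·I_D.
Substituting gives 0.32·I_D² − 1.84·I_D + 0.549 = 0, with roots I_D = 0.316 or 5.42 mA.
The root I_D = 5.42 mA gives V_GS = -0.234 V ≤ V_t, so take I_D = 0.316 mA.
Then V_GS = 2.17 V and V_DS = V_DD − I_D(R_D+R_S) = 13 − 0.316×3.77 = 11.8 V.
Saturation requires V_DS ≥ V_GS − V_t = 0.467 V; 11.8 ≥ 0.467 ✓.

I_D ≈ 0.32 mA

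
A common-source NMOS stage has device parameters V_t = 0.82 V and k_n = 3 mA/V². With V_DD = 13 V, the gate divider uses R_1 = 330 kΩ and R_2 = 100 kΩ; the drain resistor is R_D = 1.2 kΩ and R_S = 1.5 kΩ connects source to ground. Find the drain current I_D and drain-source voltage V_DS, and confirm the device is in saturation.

I_D ≈ 0.94 mA, V_DS ≈ 10 V

V_G = V_DD·R_2/(R_1+R_2) = 13×100/430 = 3.02 V.
Assume saturation: I_D = (k_n/2)(V_GS − V_t)² with V_GS = V_G − I_D·R_S = 3.02 − 1.5·I_D.
Substituting gives 3.38·I_D² − 10.9·I_D + 7.28 = 0, with roots I_D = 0.941 or 2.29 mA.
The root I_D = 2.29 mA gives V_GS = -0.416 V ≤ V_t, so take I_D = 0.941 mA.
Then V_GS = 1.61 V and V_DS = V_DD − I_D(R_D+R_S) = 13 − 0.941×2.7 = 10.5 V.
Saturation requires V_DS ≥ V_GS − V_t = 0.792 V; 10.5 ≥ 0.792 ✓.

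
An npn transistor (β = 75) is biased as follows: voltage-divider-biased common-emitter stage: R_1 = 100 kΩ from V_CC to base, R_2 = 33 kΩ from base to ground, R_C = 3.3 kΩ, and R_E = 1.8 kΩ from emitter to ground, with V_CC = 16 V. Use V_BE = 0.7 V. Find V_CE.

V_CE ≈ 8.2 V

Thevenize the base divider: V_Th = V_CC·R_2/(R_1+R_2) = 16×33/133 = 3.97 V, R_Th = R_1‖R_2 = 24.8 kΩ.
Base-emitter loop: V_Th = I_B·R_Th + V_BE + (β+1)I_B·R_E, so I_B = (3.97 − 0.7) / (24.8 + 76×1.8) = 0.0202 mA.
I_C = β·I_B = 75×0.0202 = 1.52 mA, and I_E = (β+1)I_B = 1.54 mA.
V_CE = V_CC − I_C·R_C − I_E·R_E = 16 − 1.52×3.3 − 1.54×1.8 = 8.22 V.
V_CE = 8.22 V > 0.2 V confirms active-region operation.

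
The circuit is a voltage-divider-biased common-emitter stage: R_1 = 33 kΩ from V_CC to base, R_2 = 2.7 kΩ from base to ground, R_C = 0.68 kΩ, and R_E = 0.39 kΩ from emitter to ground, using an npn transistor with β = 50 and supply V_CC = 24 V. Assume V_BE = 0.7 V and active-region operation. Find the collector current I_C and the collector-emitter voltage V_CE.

I_C ≈ 2.5 mA, V_CE ≈ 21 V

Thevenize the base divider: V_Th = V_CC·R_2/(R_1+R_2) = 24×2.7/35.7 = 1.82 V, R_Th = R_1‖R_2 = 2.5 kΩ.
Base-emitter loop: V_Th = I_B·R_Th + V_BE + (β+1)I_B·R_E, so I_B = (1.82 − 0.7) / (2.5 + 51×0.39) = 0.0498 mA.
I_C = β·I_B = 50×0.0498 = 2.49 mA, and I_E = (β+1)I_B = 2.54 mA.
V_CE = V_CC − I_C·R_C − I_E·R_E = 24 − 2.49×0.68 − 2.54×0.39 = 21.3 V.
V_CE = 21.3 V > 0.2 V confirms active-region operation.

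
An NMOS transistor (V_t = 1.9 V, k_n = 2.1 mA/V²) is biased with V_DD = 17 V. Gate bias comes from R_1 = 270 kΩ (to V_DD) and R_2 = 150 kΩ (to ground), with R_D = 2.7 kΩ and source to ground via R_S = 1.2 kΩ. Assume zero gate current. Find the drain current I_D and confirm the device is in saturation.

I_D ≈ 2.3 mA

V_G = V_DD·R_2/(R_1+R_2) = 17×150/420 = 6.07 V.
Assume saturation: I_D = (k_n/2)(V_GS − V_t)² with V_GS = V_G − I_D·R_S = 6.07 − 1.2·I_D.
Substituting gives 1.51·I_D² − 11.5·I_D + 18.3 = 0, with roots I_D = 2.25 or 5.36 mA.
The root I_D = 5.36 mA gives V_GS = -0.359 V ≤ V_t, so take I_D = 2.25 mA.
Then V_GS = 3.37 V and V_DS = V_DD − I_D(R_D+R_S) = 17 − 2.25×3.9 = 8.21 V.
Saturation requires V_DS ≥ V_GS − V_t = 1.47 V; 8.21 ≥ 1.47 ✓.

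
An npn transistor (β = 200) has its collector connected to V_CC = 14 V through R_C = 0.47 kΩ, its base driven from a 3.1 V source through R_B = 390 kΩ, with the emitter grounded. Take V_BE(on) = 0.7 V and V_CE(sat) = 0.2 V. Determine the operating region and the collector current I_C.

Assume active. Base-emitter loop: I_B = (V_BB − V_BE)/R_B = (3.1 − 0.7)/390 = 0.00615 mA.
I_C = β·I_B = 200×0.00615 = 1.23 mA.
V_CE = V_CC − I_C·R_C = 14 − 1.23×0.47 = 13.4 V > V_CE(sat), so the active-region assumption holds.

active; I_C ≈ 1.2 mA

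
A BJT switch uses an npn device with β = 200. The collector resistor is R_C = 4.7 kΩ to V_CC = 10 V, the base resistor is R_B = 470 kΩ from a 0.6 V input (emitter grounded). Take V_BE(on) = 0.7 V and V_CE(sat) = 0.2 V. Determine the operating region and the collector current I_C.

cutoff; I_C ≈ 0

V_BB = 0.6 V ≤ V_BE(on) = 0.7 V, so the base-emitter junction is not forward biased.
The transistor is in cutoff: I_B = I_C = 0.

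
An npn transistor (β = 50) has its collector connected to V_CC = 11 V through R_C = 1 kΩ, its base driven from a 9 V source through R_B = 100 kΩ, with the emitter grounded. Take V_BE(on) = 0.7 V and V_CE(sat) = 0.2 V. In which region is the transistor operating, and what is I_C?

Assume active. Base-emitter loop: I_B = (V_BB − V_BE)/R_B = (9 − 0.7)/100 = 0.083 mA.
I_C = β·I_B = 50×0.083 = 4.15 mA.
V_CE = V_CC − I_C·R_C = 11 − 4.15×1 = 6.85 V > V_CE(sat), so the active-region assumption holds.

active; I_C ≈ 4.2 mA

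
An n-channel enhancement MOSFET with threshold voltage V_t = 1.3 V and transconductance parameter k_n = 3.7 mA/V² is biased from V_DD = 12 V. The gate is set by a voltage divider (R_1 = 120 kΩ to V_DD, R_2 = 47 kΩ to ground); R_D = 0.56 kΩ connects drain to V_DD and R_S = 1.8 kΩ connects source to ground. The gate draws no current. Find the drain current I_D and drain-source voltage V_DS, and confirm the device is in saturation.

V_G = V_DD·R_2/(R_1+R_2) = 12×47/167 = 3.38 V.
Assume saturation: I_D = (k_n/2)(V_GS − V_t)² with V_GS = V_G − I_D·R_S = 3.38 − 1.8·I_D.
Substituting gives 5.99·I_D² − 14.8·I_D + 7.98 = 0, with roots I_D = 0.791 or 1.68 mA.
The root I_D = 1.68 mA gives V_GS = 0.346 V ≤ V_t, so take I_D = 0.791 mA.
Then V_GS = 1.95 V and V_DS = V_DD − I_D(R_D+R_S) = 12 − 0.791×2.36 = 10.1 V.
Saturation requires V_DS ≥ V_GS − V_t = 0.654 V; 10.1 ≥ 0.654 ✓.

I_D ≈ 0.79 mA, V_DS ≈ 10 V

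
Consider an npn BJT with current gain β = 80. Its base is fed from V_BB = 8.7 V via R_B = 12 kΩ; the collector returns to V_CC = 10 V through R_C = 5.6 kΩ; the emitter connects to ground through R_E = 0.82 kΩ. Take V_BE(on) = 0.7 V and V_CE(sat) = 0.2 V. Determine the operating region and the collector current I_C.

saturation; I_C ≈ 1.5 mA

Assume active: I_B = (8.7 − 0.7)/(12 + 81×0.82) = 0.102 mA, I_C = β·I_B = 8.16 mA.
Then V_CE = 10 − 8.16×5.6 − 8.26×0.82 = -42.5 V < 0.2 V — the active assumption fails.
Re-solve with V_CE = 0.2 V. KCL at the emitter: V_E/R_E = (V_BB−0.7−V_E)/R_B + (V_CC−0.2−V_E)/R_C, giving V_E = 1.63 V.
I_C = (V_CC − 0.2 − V_E)/R_C = (9.8 − 1.63)/5.6 = 1.46 mA.
Check: I_B = (8 − 1.63)/12 = 0.531 mA, and β·I_B = 42.5 mA > I_C, confirming saturation.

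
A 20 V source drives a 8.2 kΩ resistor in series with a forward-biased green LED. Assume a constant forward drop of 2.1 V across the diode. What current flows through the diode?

KVL around the loop: 20 = V_D + I·R = 2.1 + I × 8.2 kΩ.
So I = (20 − 2.1) / 8.2 kΩ = 17.9 / 8.2 = 2.18 mA.

I ≈ 2.2 mA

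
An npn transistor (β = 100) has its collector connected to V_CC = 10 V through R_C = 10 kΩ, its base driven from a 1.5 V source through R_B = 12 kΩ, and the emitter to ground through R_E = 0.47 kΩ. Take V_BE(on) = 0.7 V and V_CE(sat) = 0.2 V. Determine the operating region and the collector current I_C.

saturation; I_C ≈ 0.93 mA

Assume active: I_B = (1.5 − 0.7)/(12 + 101×0.47) = 0.0135 mA, I_C = β·I_B = 1.35 mA.
Then V_CE = 10 − 1.35×10 − 1.36×0.47 = -4.09 V < 0.2 V — the active assumption fails.
Re-solve with V_CE = 0.2 V. KCL at the emitter: V_E/R_E = (V_BB−0.7−V_E)/R_B + (V_CC−0.2−V_E)/R_C, giving V_E = 0.453 V.
I_C = (V_CC − 0.2 − V_E)/R_C = (9.8 − 0.453)/10 = 0.935 mA.
Check: I_B = (0.8 − 0.453)/12 = 0.0289 mA, and β·I_B = 2.89 mA > I_C, confirming saturation.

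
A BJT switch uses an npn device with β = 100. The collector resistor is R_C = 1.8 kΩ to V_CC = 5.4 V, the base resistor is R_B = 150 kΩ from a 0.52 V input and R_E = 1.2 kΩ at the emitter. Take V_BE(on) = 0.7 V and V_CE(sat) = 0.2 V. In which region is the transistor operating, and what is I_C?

V_BB = 0.52 V ≤ V_BE(on) = 0.7 V, so the base-emitter junction is not forward biased.
The transistor is in cutoff: I_B = I_C = 0.

cutoff; I_C ≈ 0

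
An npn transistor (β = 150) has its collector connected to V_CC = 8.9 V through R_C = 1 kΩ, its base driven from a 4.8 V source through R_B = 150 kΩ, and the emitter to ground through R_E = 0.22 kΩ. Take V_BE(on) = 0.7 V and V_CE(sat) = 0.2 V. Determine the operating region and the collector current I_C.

active; I_C ≈ 3.4 mA

Assume active. Base-emitter loop: I_B = (V_BB − V_BE)/(R_B + (β+1)R_E) = (4.8 − 0.7)/(150 + 151×0.22) = 0.0224 mA.
I_C = β·I_B = 150×0.0224 = 3.36 mA.
V_CE = V_CC − I_C·R_C − I_E·R_E = 8.9 − 3.36×1 − 3.38×0.22 = 4.8 V > V_CE(sat), so the active-region assumption holds.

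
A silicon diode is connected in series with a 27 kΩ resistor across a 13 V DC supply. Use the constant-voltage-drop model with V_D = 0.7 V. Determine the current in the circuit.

KVL around the loop: 13 = V_D + I·R = 0.7 + I × 27 kΩ.
So I = (13 − 0.7) / 27 kΩ = 12.3 / 27 = 0.456 mA.

I ≈ 0.46 mA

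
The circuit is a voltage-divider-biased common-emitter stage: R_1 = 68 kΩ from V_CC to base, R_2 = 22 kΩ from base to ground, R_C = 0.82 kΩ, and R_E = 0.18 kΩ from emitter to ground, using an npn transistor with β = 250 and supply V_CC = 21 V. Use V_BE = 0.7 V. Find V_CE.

V_CE ≈ 3.1 V

Thevenize the base divider: V_Th = V_CC·R_2/(R_1+R_2) = 21×22/90 = 5.13 V, R_Th = R_1‖R_2 = 16.6 kΩ.
Base-emitter loop: V_Th = I_B·R_Th + V_BE + (β+1)I_B·R_E, so I_B = (5.13 − 0.7) / (16.6 + 251×0.18) = 0.0717 mA.
I_C = β·I_B = 250×0.0717 = 17.9 mA, and I_E = (β+1)I_B = 18 mA.
V_CE = V_CC − I_C·R_C − I_E·R_E = 21 − 17.9×0.82 − 18×0.18 = 3.05 V.
V_CE = 3.05 V > 0.2 V confirms active-region operation.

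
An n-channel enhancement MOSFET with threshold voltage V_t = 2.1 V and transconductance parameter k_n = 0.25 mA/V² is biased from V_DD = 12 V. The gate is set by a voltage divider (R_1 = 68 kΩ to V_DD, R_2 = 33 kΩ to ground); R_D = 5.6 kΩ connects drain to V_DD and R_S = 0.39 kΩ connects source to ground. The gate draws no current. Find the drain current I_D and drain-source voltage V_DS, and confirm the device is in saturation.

I_D ≈ 0.35 mA, V_DS ≈ 9.9 V

V_G = V_DD·R_2/(R_1+R_2) = 12×33/101 = 3.92 V.
Assume saturation: I_D = (k_n/2)(V_GS − V_t)² with V_GS = V_G − I_D·R_S = 3.92 − 0.39·I_D.
Substituting gives 0.019·I_D² − 1.18·I_D + 0.414 = 0, with roots I_D = 0.354 or 61.6 mA.
The root I_D = 61.6 mA gives V_GS = -20.1 V ≤ V_t, so take I_D = 0.354 mA.
Then V_GS = 3.78 V and V_DS = V_DD − I_D(R_D+R_S) = 12 − 0.354×5.99 = 9.88 V.
Saturation requires V_DS ≥ V_GS − V_t = 1.68 V; 9.88 ≥ 1.68 ✓.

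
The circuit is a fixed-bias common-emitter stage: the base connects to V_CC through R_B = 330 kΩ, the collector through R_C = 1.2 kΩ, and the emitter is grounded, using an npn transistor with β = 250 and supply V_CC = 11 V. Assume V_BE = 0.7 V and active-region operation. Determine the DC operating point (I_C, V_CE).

Base loop: V_CC = I_B·R_B + V_BE, so I_B = (11 − 0.7)/330 kΩ = 0.0312 mA.
In the active region I_C = β·I_B = 250 × 0.0312 = 7.8 mA.
Collector loop: V_CE = V_CC − I_C·R_C = 11 − 7.8×1.2 = 1.64 V.
Since V_CE = 1.64 V > V_CE(sat) ≈ 0.2 V, the transistor is in the active region as assumed.

I_C ≈ 7.8 mA, V_CE ≈ 1.6 V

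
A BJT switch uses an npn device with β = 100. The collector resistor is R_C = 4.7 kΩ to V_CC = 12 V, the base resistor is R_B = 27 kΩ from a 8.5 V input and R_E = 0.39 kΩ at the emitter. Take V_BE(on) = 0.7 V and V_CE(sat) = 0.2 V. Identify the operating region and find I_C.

Assume active: I_B = (8.5 − 0.7)/(27 + 101×0.39) = 0.117 mA, I_C = β·I_B = 11.7 mA.
Then V_CE = 12 − 11.7×4.7 − 11.9×0.39 = -47.8 V < 0.2 V — the active assumption fails.
Re-solve with V_CE = 0.2 V. KCL at the emitter: V_E/R_E = (V_BB−0.7−V_E)/R_B + (V_CC−0.2−V_E)/R_C, giving V_E = 0.995 V.
I_C = (V_CC − 0.2 − V_E)/R_C = (11.8 − 0.995)/4.7 = 2.3 mA.
Check: I_B = (7.8 − 0.995)/27 = 0.252 mA, and β·I_B = 25.2 mA > I_C, confirming saturation.

saturation; I_C ≈ 2.3 mA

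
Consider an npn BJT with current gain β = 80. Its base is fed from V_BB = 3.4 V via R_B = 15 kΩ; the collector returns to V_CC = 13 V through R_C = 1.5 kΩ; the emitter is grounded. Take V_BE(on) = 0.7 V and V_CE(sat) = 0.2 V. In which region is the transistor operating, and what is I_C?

Assume active: I_B = (3.4 − 0.7)/15 = 0.18 mA, giving I_C = β·I_B = 14.4 mA.
But then V_CE = 13 − 14.4×1.5 = -8.6 V < V_CE(sat) = 0.2 V — impossible in the active region.
So the transistor is saturated. With V_CE = 0.2 V, I_C = (V_CC − 0.2)/R_C = 12.8/1.5 = 8.53 mA.
Check: β·I_B = 14.4 mA > I_C = 8.53 mA, confirming saturation.

saturation; I_C ≈ 8.5 mA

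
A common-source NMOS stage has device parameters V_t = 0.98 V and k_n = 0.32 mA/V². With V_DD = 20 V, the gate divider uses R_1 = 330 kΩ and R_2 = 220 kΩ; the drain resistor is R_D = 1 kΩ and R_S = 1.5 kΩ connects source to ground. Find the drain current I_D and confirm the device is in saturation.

I_D ≈ 2.2 mA

V_G = V_DD·R_2/(R_1+R_2) = 20×220/550 = 8 V.
Assume saturation: I_D = (k_n/2)(V_GS − V_t)² with V_GS = V_G − I_D·R_S = 8 − 1.5·I_D.
Substituting gives 0.36·I_D² − 4.37·I_D + 7.88 = 0, with roots I_D = 2.21 or 9.93 mA.
The root I_D = 9.93 mA gives V_GS = -6.9 V ≤ V_t, so take I_D = 2.21 mA.
Then V_GS = 4.69 V and V_DS = V_DD − I_D(R_D+R_S) = 20 − 2.21×2.5 = 14.5 V.
Saturation requires V_DS ≥ V_GS − V_t = 3.71 V; 14.5 ≥ 3.71 ✓.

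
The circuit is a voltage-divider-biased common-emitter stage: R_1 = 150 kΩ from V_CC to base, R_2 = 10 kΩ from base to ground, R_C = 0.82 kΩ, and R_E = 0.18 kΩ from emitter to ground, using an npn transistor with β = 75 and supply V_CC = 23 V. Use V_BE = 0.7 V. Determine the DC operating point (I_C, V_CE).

I_C ≈ 2.4 mA, V_CE ≈ 21 V

Thevenize the base divider: V_Th = V_CC·R_2/(R_1+R_2) = 23×10/160 = 1.44 V, R_Th = R_1‖R_2 = 9.38 kΩ.
Base-emitter loop: V_Th = I_B·R_Th + V_BE + (β+1)I_B·R_E, so I_B = (1.44 − 0.7) / (9.38 + 76×0.18) = 0.032 mA.
I_C = β·I_B = 75×0.032 = 2.4 mA, and I_E = (β+1)I_B = 2.43 mA.
V_CE = V_CC − I_C·R_C − I_E·R_E = 23 − 2.4×0.82 − 2.43×0.18 = 20.6 V.
V_CE = 20.6 V > 0.2 V confirms active-region operation.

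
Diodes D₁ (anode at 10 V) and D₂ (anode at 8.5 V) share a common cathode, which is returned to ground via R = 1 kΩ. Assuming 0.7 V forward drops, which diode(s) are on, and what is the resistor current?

Only D₁ conducts; I_R ≈ 9.3 mA

Assume both conduct. Then node N would need to be at both 10−0.7 = 9.3 V and 8.5−0.7 = 7.8 V, which is impossible.
Assume only D₁ conducts: V_N = 10 − 0.7 = 9.3 V, so I_R = 9.3/1 = 9.3 mA.
Check D₂: its anode-to-cathode voltage is 8.5 − 9.3 = -0.8 V < 0.7 V, so it is off. The assumption is consistent.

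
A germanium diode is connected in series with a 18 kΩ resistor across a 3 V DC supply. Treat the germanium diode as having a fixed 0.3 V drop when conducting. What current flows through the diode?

I ≈ 0.15 mA

KVL around the loop: 3 = V_D + I·R = 0.3 + I × 18 kΩ.
So I = (3 − 0.3) / 18 kΩ = 2.7 / 18 = 0.15 mA.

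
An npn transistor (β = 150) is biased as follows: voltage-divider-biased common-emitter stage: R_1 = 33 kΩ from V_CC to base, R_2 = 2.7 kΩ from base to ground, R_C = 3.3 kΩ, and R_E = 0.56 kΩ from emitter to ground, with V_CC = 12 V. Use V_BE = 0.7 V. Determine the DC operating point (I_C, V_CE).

Thevenize the base divider: V_Th = V_CC·R_2/(R_1+R_2) = 12×2.7/35.7 = 0.908 V, R_Th = R_1‖R_2 = 2.5 kΩ.
Base-emitter loop: V_Th = I_B·R_Th + V_BE + (β+1)I_B·R_E, so I_B = (0.908 − 0.7) / (2.5 + 151×0.56) = 0.00238 mA.
I_C = β·I_B = 150×0.00238 = 0.358 mA, and I_E = (β+1)I_B = 0.36 mA.
V_CE = V_CC − I_C·R_C − I_E·R_E = 12 − 0.358×3.3 − 0.36×0.56 = 10.6 V.
V_CE = 10.6 V > 0.2 V confirms active-region operation.

I_C ≈ 0.36 mA, V_CE ≈ 11 V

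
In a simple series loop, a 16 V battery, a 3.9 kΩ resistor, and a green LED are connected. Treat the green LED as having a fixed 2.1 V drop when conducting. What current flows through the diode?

I ≈ 3.6 mA

KVL around the loop: 16 = V_D + I·R = 2.1 + I × 3.9 kΩ.
So I = (16 − 2.1) / 3.9 kΩ = 13.9 / 3.9 = 3.56 mA.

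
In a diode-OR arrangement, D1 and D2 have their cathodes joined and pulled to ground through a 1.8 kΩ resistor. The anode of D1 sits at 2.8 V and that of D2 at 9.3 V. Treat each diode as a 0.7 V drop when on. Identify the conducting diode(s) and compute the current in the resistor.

Assume both conduct. Then node N would need to be at both 2.8−0.7 = 2.1 V and 9.3−0.7 = 8.6 V, which is impossible.
Assume only D2 conducts: V_N = 9.3 − 0.7 = 8.6 V, so I_R = 8.6/1.8 = 4.78 mA.
Check D1: its anode-to-cathode voltage is 2.8 − 8.6 = -5.8 V < 0.7 V, so it is off. The assumption is consistent.

Only D2 conducts; I_R ≈ 4.8 mA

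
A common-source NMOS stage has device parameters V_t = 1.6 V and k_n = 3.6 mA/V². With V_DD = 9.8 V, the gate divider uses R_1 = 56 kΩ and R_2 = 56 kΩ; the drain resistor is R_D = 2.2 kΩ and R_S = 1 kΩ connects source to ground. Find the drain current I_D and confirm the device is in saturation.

I_D ≈ 2.2 mA

V_G = V_DD·R_2/(R_1+R_2) = 9.8×56/112 = 4.9 V.
Assume saturation: I_D = (k_n/2)(V_GS − V_t)² with V_GS = V_G − I_D·R_S = 4.9 − 1·I_D.
Substituting gives 1.8·I_D² − 12.9·I_D + 19.6 = 0, with roots I_D = 2.2 or 4.96 mA.
The root I_D = 4.96 mA gives V_GS = -0.06 V ≤ V_t, so take I_D = 2.2 mA.
Then V_GS = 2.7 V and V_DS = V_DD − I_D(R_D+R_S) = 9.8 − 2.2×3.2 = 2.77 V.
Saturation requires V_DS ≥ V_GS − V_t = 1.1 V; 2.77 ≥ 1.1 ✓.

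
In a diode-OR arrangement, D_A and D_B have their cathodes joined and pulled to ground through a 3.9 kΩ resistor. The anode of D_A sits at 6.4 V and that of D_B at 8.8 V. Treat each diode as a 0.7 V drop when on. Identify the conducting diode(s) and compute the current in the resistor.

Assume both conduct. Then node N would need to be at both 6.4−0.7 = 5.7 V and 8.8−0.7 = 8.1 V, which is impossible.
Assume only D_B conducts: V_N = 8.8 − 0.7 = 8.1 V, so I_R = 8.1/3.9 = 2.08 mA.
Check D_A: its anode-to-cathode voltage is 6.4 − 8.1 = -1.7 V < 0.7 V, so it is off. The assumption is consistent.

Only D_B conducts; I_R ≈ 2.1 mA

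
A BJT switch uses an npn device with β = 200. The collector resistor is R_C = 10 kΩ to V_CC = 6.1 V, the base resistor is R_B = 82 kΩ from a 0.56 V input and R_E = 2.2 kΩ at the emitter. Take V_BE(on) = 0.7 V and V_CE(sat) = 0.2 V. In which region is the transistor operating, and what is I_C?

cutoff; I_C ≈ 0

V_BB = 0.56 V ≤ V_BE(on) = 0.7 V, so the base-emitter junction is not forward biased.
The transistor is in cutoff: I_B = I_C = 0.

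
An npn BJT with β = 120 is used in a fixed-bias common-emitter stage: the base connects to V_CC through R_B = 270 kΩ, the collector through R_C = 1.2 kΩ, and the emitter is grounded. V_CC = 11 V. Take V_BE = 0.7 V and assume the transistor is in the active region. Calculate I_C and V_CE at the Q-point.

I_C ≈ 4.6 mA, V_CE ≈ 5.5 V

Base loop: V_CC = I_B·R_B + V_BE, so I_B = (11 − 0.7)/270 kΩ = 0.0381 mA.
In the active region I_C = β·I_B = 120 × 0.0381 = 4.58 mA.
Collector loop: V_CE = V_CC − I_C·R_C = 11 − 4.58×1.2 = 5.51 V.
Since V_CE = 5.51 V > V_CE(sat) ≈ 0.2 V, the transistor is in the active region as assumed.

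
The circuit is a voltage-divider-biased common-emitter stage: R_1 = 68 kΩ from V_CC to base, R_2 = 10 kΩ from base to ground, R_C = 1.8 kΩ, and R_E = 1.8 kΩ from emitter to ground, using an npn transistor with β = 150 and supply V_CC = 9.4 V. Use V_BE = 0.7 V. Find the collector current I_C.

I_C ≈ 0.27 mA

Thevenize the base divider: V_Th = V_CC·R_2/(R_1+R_2) = 9.4×10/78 = 1.21 V, R_Th = R_1‖R_2 = 8.72 kΩ.
Base-emitter loop: V_Th = I_B·R_Th + V_BE + (β+1)I_B·R_E, so I_B = (1.21 − 0.7) / (8.72 + 151×1.8) = 0.0018 mA.
I_C = β·I_B = 150×0.0018 = 0.27 mA, and I_E = (β+1)I_B = 0.272 mA.
V_CE = V_CC − I_C·R_C − I_E·R_E = 9.4 − 0.27×1.8 − 0.272×1.8 = 8.42 V.
V_CE = 8.42 V > 0.2 V confirms active-region operation.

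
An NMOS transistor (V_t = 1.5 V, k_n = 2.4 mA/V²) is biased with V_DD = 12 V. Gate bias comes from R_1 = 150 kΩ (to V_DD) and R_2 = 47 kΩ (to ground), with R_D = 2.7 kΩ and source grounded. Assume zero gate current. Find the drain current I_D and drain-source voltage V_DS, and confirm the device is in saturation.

I_D ≈ 2.2 mA, V_DS ≈ 6 V

V_G = V_DD·R_2/(R_1+R_2) = 12×47/197 = 2.86 V. With the source grounded, V_GS = V_G = 2.86 V.
Assume saturation: I_D = (k_n/2)(V_GS − V_t)² = (2.4/2)×(2.86 − 1.5)² = 1.2×1.36² = 2.23 mA.
V_DS = V_DD − I_D·R_D = 12 − 2.23×2.7 = 5.98 V.
Saturation requires V_DS ≥ V_GS − V_t = 1.36 V; 5.98 ≥ 1.36 ✓.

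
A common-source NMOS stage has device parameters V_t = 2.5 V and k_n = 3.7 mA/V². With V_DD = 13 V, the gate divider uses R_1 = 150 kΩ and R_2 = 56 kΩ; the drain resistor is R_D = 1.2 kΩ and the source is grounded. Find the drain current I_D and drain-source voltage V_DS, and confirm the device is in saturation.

I_D ≈ 2 mA, V_DS ≈ 11 V

V_G = V_DD·R_2/(R_1+R_2) = 13×56/206 = 3.53 V. With the source grounded, V_GS = V_G = 3.53 V.
Assume saturation: I_D = (k_n/2)(V_GS − V_t)² = (3.7/2)×(3.53 − 2.5)² = 1.85×1.03² = 1.98 mA.
V_DS = V_DD − I_D·R_D = 13 − 1.98×1.2 = 10.6 V.
Saturation requires V_DS ≥ V_GS − V_t = 1.03 V; 10.6 ≥ 1.03 ✓.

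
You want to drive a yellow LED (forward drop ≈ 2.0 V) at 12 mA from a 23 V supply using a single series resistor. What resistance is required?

R ≈ 1.8 kΩ

The resistor drops V_S − V_D = 23 − 2.0 = 21 V at 12 mA.
R = 21 V / 12 mA = 1.75 kΩ.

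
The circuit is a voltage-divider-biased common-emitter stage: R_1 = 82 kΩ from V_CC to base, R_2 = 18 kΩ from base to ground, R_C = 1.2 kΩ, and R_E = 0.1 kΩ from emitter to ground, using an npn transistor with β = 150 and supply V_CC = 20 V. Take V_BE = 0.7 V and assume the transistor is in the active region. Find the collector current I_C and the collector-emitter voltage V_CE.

Thevenize the base divider: V_Th = V_CC·R_2/(R_1+R_2) = 20×18/100 = 3.6 V, R_Th = R_1‖R_2 = 14.8 kΩ.
Base-emitter loop: V_Th = I_B·R_Th + V_BE + (β+1)I_B·R_E, so I_B = (3.6 − 0.7) / (14.8 + 151×0.1) = 0.0971 mA.
I_C = β·I_B = 150×0.0971 = 14.6 mA, and I_E = (β+1)I_B = 14.7 mA.
V_CE = V_CC − I_C·R_C − I_E·R_E = 20 − 14.6×1.2 − 14.7×0.1 = 1.05 V.
V_CE = 1.05 V > 0.2 V confirms active-region operation.

I_C ≈ 15 mA, V_CE ≈ 1.1 V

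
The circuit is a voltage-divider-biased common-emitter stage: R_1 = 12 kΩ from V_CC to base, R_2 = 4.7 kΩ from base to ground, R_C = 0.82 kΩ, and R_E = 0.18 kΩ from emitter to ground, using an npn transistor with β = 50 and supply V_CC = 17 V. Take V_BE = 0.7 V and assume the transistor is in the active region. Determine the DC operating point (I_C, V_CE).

Thevenize the base divider: V_Th = V_CC·R_2/(R_1+R_2) = 17×4.7/16.7 = 4.78 V, R_Th = R_1‖R_2 = 3.38 kΩ.
Base-emitter loop: V_Th = I_B·R_Th + V_BE + (β+1)I_B·R_E, so I_B = (4.78 − 0.7) / (3.38 + 51×0.18) = 0.325 mA.
I_C = β·I_B = 50×0.325 = 16.3 mA, and I_E = (β+1)I_B = 16.6 mA.
V_CE = V_CC − I_C·R_C − I_E·R_E = 17 − 16.3×0.82 − 16.6×0.18 = 0.678 V.
V_CE = 0.678 V > 0.2 V confirms active-region operation.

I_C ≈ 16 mA, V_CE ≈ 0.68 V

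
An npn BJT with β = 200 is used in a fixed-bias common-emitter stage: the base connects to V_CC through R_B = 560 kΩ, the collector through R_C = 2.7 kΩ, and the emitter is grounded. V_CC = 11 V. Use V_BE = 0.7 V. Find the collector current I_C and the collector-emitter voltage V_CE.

I_C ≈ 3.7 mA, V_CE ≈ 1.1 V

Base loop: V_CC = I_B·R_B + V_BE, so I_B = (11 − 0.7)/560 kΩ = 0.0184 mA.
In the active region I_C = β·I_B = 200 × 0.0184 = 3.68 mA.
Collector loop: V_CE = V_CC − I_C·R_C = 11 − 3.68×2.7 = 1.07 V.
Since V_CE = 1.07 V > V_CE(sat) ≈ 0.2 V, the transistor is in the active region as assumed.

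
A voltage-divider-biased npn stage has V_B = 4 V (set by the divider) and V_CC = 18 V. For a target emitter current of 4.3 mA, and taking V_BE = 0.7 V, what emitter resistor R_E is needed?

R_E ≈ 0.77 kΩ

V_E = V_B − V_BE = 4 − 0.7 = 3.3 V.
R_E = V_E / I_E = 3.3 / 4.3 = 0.767 kΩ.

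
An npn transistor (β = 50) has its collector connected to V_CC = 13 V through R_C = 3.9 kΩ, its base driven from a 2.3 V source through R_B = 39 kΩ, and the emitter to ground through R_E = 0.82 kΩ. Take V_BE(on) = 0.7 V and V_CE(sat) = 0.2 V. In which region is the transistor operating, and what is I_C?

active; I_C ≈ 0.99 mA

Assume active. Base-emitter loop: I_B = (V_BB − V_BE)/(R_B + (β+1)R_E) = (2.3 − 0.7)/(39 + 51×0.82) = 0.0198 mA.
I_C = β·I_B = 50×0.0198 = 0.99 mA.
V_CE = V_CC − I_C·R_C − I_E·R_E = 13 − 0.99×3.9 − 1.01×0.82 = 8.31 V > V_CE(sat), so the active-region assumption holds.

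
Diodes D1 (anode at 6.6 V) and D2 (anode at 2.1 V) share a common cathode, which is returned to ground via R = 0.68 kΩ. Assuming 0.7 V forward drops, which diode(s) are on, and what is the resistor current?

Assume both conduct. Then node N would need to be at both 6.6−0.7 = 5.9 V and 2.1−0.7 = 1.4 V, which is impossible.
Assume only D1 conducts: V_N = 6.6 − 0.7 = 5.9 V, so I_R = 5.9/0.68 = 8.68 mA.
Check D2: its anode-to-cathode voltage is 2.1 − 5.9 = -3.8 V < 0.7 V, so it is off. The assumption is consistent.

Only D1 conducts; I_R ≈ 8.7 mA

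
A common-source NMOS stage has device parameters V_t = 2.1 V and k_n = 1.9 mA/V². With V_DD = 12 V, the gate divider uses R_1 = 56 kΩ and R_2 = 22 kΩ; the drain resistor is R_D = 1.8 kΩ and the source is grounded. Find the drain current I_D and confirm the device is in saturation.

V_G = V_DD·R_2/(R_1+R_2) = 12×22/78 = 3.38 V. With the source grounded, V_GS = V_G = 3.38 V.
Assume saturation: I_D = (k_n/2)(V_GS − V_t)² = (1.9/2)×(3.38 − 2.1)² = 0.95×1.28² = 1.57 mA.
V_DS = V_DD − I_D·R_D = 12 − 1.57×1.8 = 9.18 V.
Saturation requires V_DS ≥ V_GS − V_t = 1.28 V; 9.18 ≥ 1.28 ✓.

I_D ≈ 1.6 mA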